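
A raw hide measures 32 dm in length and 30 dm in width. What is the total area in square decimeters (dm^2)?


Area = length x width
Area = 32 x 30 = 960 dm^2


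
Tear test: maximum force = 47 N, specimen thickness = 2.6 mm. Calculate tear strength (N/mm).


Tear strength = force / thickness
Tear = 47 / 2.6 = 18.1 N/mm


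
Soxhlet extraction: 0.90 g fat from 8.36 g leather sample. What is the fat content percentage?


10.8%

Fat content = 0.90 / 8.36 x 100
Fat = 10.8%


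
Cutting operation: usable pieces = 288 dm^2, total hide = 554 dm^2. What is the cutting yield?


52.0%

Yield = usable / total x 100
Yield = 288 / 554 x 100 = 52.0%


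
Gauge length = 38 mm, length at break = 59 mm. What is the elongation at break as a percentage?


55.3%


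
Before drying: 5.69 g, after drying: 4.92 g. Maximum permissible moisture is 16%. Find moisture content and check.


Moisture content = 13.5%
Acceptable: Yes

MC = (5.69 - 4.92) / 5.69 x 100 = 13.5%
Maximum: 16%
Acceptable: Yes


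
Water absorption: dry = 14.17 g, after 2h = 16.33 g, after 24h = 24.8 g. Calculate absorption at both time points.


WA (2h) = (16.33 - 14.17) / 14.17 x 100 = 15.2%
WA (24h) = (24.8 - 14.17) / 14.17 x 100 = 75.0%


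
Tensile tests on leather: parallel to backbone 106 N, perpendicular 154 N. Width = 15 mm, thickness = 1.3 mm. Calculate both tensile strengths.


Parallel = 5.44 N/mm^2
Perpendicular = 7.90 N/mm^2

Area = 15 x 1.3 = 19.5 mm^2
TS (parallel) = 106 / 19.5 = 5.44 N/mm^2
TS (perpendicular) = 154 / 19.5 = 7.90 N/mm^2


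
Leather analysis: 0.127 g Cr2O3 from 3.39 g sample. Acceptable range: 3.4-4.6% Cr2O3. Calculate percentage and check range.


Cr2O3% = 0.127 / 3.39 x 100 = 3.75%
Acceptable range: 3.4 to 4.6%
Within range: Yes


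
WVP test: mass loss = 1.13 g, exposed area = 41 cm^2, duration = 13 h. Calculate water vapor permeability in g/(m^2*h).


WVP = mass_loss / (area x time) x 10000
WVP = 1.13 / (41 x 13) x 10000
WVP = 1.13 / 533 x 10000 = 21.20 g/(m^2*h)


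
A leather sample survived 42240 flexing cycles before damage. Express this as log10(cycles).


log10(42240) = 4.63


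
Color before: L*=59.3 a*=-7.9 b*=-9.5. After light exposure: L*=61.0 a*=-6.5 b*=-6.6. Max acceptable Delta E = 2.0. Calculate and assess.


Delta E = 3.64
Passes: No


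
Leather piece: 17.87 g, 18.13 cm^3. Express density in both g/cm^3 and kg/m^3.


Density = 17.87 / 18.13 = 0.986 g/cm^3
Convert: 0.986 x 1000 = 986 kg/m^3


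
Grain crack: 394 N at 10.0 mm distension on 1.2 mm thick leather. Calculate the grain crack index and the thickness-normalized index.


Crack index = 394 / 10.0 = 39.4 N/mm
Normalized = 39.4 / 1.2 = 32.8 N/mm per mm


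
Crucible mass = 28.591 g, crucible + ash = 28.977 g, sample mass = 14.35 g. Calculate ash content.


Ash mass = 0.386 g
Ash content = 2.69%

Ash mass = 28.977 - 28.591 = 0.386 g
Ash% = 0.386 / 14.35 x 100 = 2.69%


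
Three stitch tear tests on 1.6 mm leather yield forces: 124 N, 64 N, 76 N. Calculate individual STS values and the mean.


STS1 = 124 / 1.6 = 77.5 N/mm
STS2 = 64 / 1.6 = 40.0 N/mm
STS3 = 76 / 1.6 = 47.5 N/mm
Mean = (77.5 + 40.0 + 47.5) / 3 = 55.0 N/mm


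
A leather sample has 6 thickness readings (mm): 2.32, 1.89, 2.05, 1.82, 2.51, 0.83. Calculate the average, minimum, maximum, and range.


Average = 1.90 mm
Min = 0.83 mm
Max = 2.51 mm
Range = 1.68 mm


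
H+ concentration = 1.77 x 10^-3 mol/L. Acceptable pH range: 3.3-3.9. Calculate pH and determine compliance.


pH = 2.75
Compliant: No

pH = -log10(1.77 x 10^-3) = 2.75
Range: 3.3 to 3.9
Compliant: No


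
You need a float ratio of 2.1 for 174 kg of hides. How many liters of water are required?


Water = hide weight x target ratio
Water = 174 x 2.1 = 365.4 L


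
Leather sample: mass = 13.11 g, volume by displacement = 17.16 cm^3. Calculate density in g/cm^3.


Density = mass / volume
Density = 13.11 / 17.16 = 0.764 g/cm^3


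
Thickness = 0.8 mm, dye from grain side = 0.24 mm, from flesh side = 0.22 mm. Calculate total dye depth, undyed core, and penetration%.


Total dyed = 0.24 + 0.22 = 0.46 mm
Undyed core = 0.8 - 0.46 = 0.34 mm
Penetration = 0.46 / 0.8 x 100 = 57.5%


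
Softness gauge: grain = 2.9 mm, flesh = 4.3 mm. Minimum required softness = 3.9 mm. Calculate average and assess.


Average = (2.9 + 4.3) / 2 = 3.60 mm
Minimum = 3.9 mm
Meets requirement: No


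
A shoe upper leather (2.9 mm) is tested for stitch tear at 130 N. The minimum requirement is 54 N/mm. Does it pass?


STS = 44.8 N/mm
Passes: No

STS = 130 / 2.9 = 44.8 N/mm
Minimum required: 54 N/mm
Passes: No


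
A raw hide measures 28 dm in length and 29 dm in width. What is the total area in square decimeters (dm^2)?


Area = length x width
Area = 28 x 29 = 812 dm^2


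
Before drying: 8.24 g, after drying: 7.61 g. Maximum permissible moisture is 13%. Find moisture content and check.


MC = (8.24 - 7.61) / 8.24 x 100 = 7.6%
Maximum: 13%
Acceptable: Yes


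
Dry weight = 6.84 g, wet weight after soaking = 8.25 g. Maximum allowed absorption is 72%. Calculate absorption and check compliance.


Absorption = 20.6%
Compliant: Yes

WA = (8.25 - 6.84) / 6.84 x 100 = 20.6%
Maximum allowed: 72%
Compliant: Yes


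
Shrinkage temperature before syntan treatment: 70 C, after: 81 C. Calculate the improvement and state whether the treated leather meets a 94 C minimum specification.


Improvement = 81 - 70 = 11 C
Spec check: 81 C >= 94 C? No


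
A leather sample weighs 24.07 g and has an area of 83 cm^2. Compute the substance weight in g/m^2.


2900.0 g/m^2

Substance weight = mass / area x 10000
SW = 24.07 / 83 x 10000
SW = 2900.0 g/m^2


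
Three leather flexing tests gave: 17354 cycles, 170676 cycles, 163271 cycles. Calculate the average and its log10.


Average = (17354 + 170676 + 163271) / 3 = 117100 cycles
log10(117100) = 5.07


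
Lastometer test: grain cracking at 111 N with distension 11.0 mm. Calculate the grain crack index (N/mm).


10.1 N/mm

Grain crack index = force / distension
Index = 111 / 11.0 = 10.1 N/mm


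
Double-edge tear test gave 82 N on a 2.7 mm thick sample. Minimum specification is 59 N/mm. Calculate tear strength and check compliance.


Tear strength = 30.4 N/mm
Compliant: No

Tear strength = 82 / 2.7 = 30.4 N/mm
Required minimum = 59 N/mm
Compliant: No


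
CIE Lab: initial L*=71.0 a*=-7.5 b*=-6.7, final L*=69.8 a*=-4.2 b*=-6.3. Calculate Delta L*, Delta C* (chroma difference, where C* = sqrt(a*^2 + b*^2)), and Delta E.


Delta L* = -1.2
Delta C* = -2.49
Delta E = 3.53

Delta L* = 69.8 - 71.0 = -1.2
C1* = sqrt((-7.5)^2 + (-6.7)^2) = 10.057
C2* = sqrt((-4.2)^2 + (-6.3)^2) = 7.572
Delta C* = 7.572 - 10.057 = -2.49
Delta E = sqrt((-1.2)^2 + (3.3)^2 + (0.4)^2) = 3.53


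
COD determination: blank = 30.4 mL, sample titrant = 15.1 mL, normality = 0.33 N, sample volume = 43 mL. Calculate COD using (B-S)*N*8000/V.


COD = (30.4 - 15.1) x 0.33 x 8000 / 43
COD = 15.3 x 0.33 x 8000 / 43
COD = 939.3 mg/L


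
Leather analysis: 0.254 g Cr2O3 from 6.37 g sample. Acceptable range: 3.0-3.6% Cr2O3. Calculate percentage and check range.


Cr2O3% = 0.254 / 6.37 x 100 = 3.99%
Acceptable range: 3.0 to 3.6%
Within range: No


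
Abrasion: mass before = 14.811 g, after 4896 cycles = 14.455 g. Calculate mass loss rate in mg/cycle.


Mass loss = 14.811 - 14.455 = 0.356 g
Rate = 0.356 / 4896 x 1000 = 0.073 mg/cycle


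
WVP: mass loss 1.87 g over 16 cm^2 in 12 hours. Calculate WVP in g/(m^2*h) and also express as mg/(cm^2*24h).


WVP = 1.87 / (16 x 12) x 10000 = 97.40 g/(m^2*h)
Mass loss in mg = 1.87 x 1000 = 1870 mg
Per cm^2 per 24h in mg: 1870 x 24 / (16 x 12) = 44880 / 192 = 233.75 mg/(cm^2*24h)


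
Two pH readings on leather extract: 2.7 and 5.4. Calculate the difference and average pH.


Difference = |2.7 - 5.4| = 2.7
Average = (2.7 + 5.4) / 2 = 4.05


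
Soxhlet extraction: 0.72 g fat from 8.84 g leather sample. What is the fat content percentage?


8.1%


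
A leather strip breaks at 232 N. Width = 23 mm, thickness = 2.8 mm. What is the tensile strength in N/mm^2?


3.60 N/mm^2

Cross-sectional area = 23 x 2.8 = 64.4 mm^2
Tensile strength = 232 / 64.4 = 3.60 N/mm^2


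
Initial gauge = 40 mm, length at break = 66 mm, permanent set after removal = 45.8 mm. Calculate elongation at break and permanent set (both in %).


Elongation at break = (66 - 40) / 40 x 100 = 65.0%
Permanent set = (45.8 - 40) / 40 x 100 = 14.5%


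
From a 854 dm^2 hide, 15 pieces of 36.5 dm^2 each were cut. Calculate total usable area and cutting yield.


Usable area = 547.5 dm^2
Yield = 64.1%

Total usable = 15 x 36.5 = 547.5 dm^2
Yield = 547.5 / 854 x 100 = 64.1%


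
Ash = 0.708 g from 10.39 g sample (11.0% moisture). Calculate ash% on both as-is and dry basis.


As-is ash = 6.81%
Dry-basis ash = 7.66%


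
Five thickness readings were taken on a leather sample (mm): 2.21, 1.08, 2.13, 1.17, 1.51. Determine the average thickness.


1.62 mm


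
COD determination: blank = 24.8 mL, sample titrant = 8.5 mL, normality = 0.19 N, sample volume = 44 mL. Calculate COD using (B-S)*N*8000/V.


COD = (24.8 - 8.5) x 0.19 x 8000 / 44
COD = 16.3 x 0.19 x 8000 / 44
COD = 563.1 mg/L


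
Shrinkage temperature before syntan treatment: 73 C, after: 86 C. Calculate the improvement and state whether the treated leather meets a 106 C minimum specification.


Improvement = 86 - 73 = 13 C
Spec check: 86 C >= 106 C? No


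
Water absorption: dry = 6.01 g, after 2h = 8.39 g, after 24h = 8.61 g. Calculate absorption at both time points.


2h absorption = 39.6%
24h absorption = 43.3%


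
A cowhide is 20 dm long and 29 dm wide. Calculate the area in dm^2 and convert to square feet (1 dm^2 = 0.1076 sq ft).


580 dm^2
62.41 sq ft

Area = 20 x 29 = 580 dm^2
Conversion: 580 x 0.1076 = 62.41 sq ft


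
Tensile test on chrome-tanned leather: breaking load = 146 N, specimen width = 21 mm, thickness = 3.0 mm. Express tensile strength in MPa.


Cross-section = 21 x 3.0 = 63.0 mm^2
TS = 146 / 63.0 = 2.32 MPa
(1 N/mm^2 = 1 MPa)


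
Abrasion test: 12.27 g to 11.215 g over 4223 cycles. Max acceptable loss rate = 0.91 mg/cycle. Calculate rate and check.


Rate = 0.250 mg/cycle
Passes: Yes

Loss = 12.27 - 11.215 = 1.055 g
Rate = 1.055 g / 4223 cycles x 1000 = 0.250 mg/cycle
Max = 0.91 mg/cycle
Passes: Yes


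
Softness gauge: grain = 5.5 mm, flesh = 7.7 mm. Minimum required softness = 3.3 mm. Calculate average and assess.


Average = (5.5 + 7.7) / 2 = 6.60 mm
Minimum = 3.3 mm
Meets requirement: Yes


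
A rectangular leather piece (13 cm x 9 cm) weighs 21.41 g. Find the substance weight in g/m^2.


1829.9 g/m^2


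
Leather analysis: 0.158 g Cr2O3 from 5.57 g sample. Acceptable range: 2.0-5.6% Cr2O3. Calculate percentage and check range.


Cr2O3 = 2.84%
Within range: Yes

Cr2O3% = 0.158 / 5.57 x 100 = 2.84%
Acceptable range: 2.0 to 5.6%
Within range: Yes


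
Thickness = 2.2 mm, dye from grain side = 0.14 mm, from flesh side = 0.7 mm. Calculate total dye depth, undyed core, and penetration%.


Total dyed = 0.14 + 0.7 = 0.84 mm
Undyed core = 2.2 - 0.84 = 1.36 mm
Penetration = 0.84 / 2.2 x 100 = 38.2%


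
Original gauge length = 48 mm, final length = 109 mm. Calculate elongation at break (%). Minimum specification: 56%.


Extension = 109 - 48 = 61 mm
Elongation = 61 / 48 x 100 = 127.1%
Minimum required: 56%
Meets specification: Yes


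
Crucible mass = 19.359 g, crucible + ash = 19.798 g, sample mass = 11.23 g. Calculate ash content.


Ash mass = 19.798 - 19.359 = 0.439 g
Ash% = 0.439 / 11.23 x 100 = 3.91%


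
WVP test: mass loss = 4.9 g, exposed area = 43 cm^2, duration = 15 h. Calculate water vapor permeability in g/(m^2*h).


75.97 g/(m^2*h)


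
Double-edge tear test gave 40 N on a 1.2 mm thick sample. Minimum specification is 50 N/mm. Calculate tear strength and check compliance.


Tear strength = 33.3 N/mm
Compliant: No


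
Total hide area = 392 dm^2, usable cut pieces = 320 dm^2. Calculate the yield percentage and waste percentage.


Yield = 320 / 392 x 100 = 81.6%
Waste = 392 - 320 = 72 dm^2
Waste% = 100 - 81.6 = 18.4%


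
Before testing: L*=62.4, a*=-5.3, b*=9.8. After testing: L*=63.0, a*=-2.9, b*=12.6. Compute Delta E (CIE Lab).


Delta E = 3.74

dL = 63.0 - 62.4 = 0.6
da = -2.9 - (-5.3) = 2.4
db = 12.6 - 9.8 = 2.8
dE = sqrt((0.6)^2 + (2.4)^2 + (2.8)^2) = 3.74


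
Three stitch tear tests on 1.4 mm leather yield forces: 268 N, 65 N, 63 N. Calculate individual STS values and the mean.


STS1 = 191.4 N/mm
STS2 = 46.4 N/mm
STS3 = 45.0 N/mm
Mean = 94.3 N/mm


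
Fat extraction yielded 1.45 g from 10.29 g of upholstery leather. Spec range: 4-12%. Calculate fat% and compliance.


Fat% = 1.45 / 10.29 x 100 = 14.1%
Spec range: 4-12%
Compliant: No


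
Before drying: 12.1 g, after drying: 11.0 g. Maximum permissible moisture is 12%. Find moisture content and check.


Moisture content = 9.1%
Acceptable: Yes


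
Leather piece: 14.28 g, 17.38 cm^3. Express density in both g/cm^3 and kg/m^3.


Density = 14.28 / 17.38 = 0.822 g/cm^3
Convert: 0.822 x 1000 = 822 kg/m^3


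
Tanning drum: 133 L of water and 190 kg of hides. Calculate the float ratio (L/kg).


0.7

Float ratio = water / hide weight
Ratio = 133 / 190 = 0.7


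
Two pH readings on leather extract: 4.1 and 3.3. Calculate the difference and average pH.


Difference = 0.8
Average pH = 3.70


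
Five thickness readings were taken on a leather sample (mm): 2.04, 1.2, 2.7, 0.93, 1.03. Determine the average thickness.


1.58 mm

Sum = 2.04 + 1.2 + 2.7 + 0.93 + 1.03 = 7.90
Average = 7.90 / 5 = 1.58 mm


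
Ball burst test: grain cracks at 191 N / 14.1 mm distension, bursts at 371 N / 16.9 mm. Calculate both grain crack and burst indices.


Crack index = 191 / 14.1 = 13.5 N/mm
Burst index = 371 / 16.9 = 22.0 N/mm


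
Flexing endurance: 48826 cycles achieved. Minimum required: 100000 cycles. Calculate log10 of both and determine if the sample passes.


log10(48826) = 4.69
log10(100000) = 5.00
Passes: No


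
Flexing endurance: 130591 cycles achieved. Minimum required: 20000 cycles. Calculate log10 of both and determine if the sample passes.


log10(130591) = 5.12
log10(20000) = 4.30
Passes: Yes


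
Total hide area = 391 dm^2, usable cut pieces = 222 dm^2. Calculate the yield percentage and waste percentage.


Yield = 56.8%
Waste = 43.2%


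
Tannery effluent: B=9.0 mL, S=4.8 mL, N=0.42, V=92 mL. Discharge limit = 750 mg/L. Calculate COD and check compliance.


COD = (9.0 - 4.8) x 0.42 x 8000 / 92 = 153.4 mg/L
Limit: 750 mg/L
Compliant: Yes


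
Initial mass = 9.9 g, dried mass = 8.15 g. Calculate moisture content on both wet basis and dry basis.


Moisture lost = 9.9 - 8.15 = 1.75 g
Wet basis MC = 1.75 / 9.9 x 100 = 17.7%
Dry basis MC = 1.75 / 8.15 x 100 = 21.5%


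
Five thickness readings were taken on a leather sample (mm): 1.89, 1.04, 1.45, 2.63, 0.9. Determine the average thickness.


1.58 mm


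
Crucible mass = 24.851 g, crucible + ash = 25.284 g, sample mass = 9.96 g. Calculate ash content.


Ash mass = 25.284 - 24.851 = 0.433 g
Ash% = 0.433 / 9.96 x 100 = 4.35%


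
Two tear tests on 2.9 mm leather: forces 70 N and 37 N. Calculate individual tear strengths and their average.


Tear 1 = 70 / 2.9 = 24.1 N/mm
Tear 2 = 37 / 2.9 = 12.8 N/mm
Average = (24.1 + 12.8) / 2 = 18.5 N/mm


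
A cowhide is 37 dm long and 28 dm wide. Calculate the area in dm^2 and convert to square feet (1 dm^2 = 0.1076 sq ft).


Area = 37 x 28 = 1036 dm^2
Conversion: 1036 x 0.1076 = 111.47 sq ft


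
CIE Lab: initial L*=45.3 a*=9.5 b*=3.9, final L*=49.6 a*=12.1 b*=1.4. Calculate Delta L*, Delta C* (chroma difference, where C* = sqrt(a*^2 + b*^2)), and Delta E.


Delta L* = 4.3
Delta C* = 1.91
Delta E = 5.61

Delta L* = 49.6 - 45.3 = 4.3
C1* = sqrt((9.5)^2 + (3.9)^2) = 10.269
C2* = sqrt((12.1)^2 + (1.4)^2) = 12.181
Delta C* = 12.181 - 10.269 = 1.91
Delta E = sqrt((4.3)^2 + (2.6)^2 + (-2.5)^2) = 5.61


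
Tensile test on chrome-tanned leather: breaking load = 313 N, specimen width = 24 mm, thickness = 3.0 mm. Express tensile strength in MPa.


4.35 MPa


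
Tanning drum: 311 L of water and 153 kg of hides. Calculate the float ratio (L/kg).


2.0

Float ratio = water / hide weight
Ratio = 311 / 153 = 2.0


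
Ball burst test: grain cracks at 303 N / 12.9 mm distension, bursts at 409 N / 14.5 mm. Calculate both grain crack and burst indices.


Crack index = 303 / 12.9 = 23.5 N/mm
Burst index = 409 / 14.5 = 28.2 N/mm


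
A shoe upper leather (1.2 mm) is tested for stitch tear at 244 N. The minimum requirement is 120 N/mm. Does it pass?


STS = 203.3 N/mm
Passes: Yes

STS = 244 / 1.2 = 203.3 N/mm
Minimum required: 120 N/mm
Passes: Yes


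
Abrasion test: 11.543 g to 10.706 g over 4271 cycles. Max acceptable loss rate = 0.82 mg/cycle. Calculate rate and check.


Loss = 11.543 - 10.706 = 0.837 g
Rate = 0.837 g / 4271 cycles x 1000 = 0.196 mg/cycle
Max = 0.82 mg/cycle
Passes: Yes


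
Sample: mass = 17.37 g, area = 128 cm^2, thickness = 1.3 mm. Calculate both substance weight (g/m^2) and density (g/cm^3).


Substance weight = 1357.0 g/m^2
Density = 1.044 g/cm^3

SW = 17.37 / 128 x 10000 = 1357.0 g/m^2
Volume = 128 x 1.3 / 10 = 16.64 cm^3
Density = 17.37 / 16.64 = 1.044 g/cm^3


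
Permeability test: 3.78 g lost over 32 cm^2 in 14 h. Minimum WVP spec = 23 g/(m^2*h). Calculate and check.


WVP = 84.38 g/(m^2*h)
Meets specification: Yes

WVP = 3.78 / (32 x 14) x 10000 = 84.38 g/(m^2*h)
Minimum: 23 g/(m^2*h)
Meets spec: Yes


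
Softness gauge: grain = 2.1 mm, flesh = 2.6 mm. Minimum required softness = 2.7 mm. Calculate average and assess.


Average softness = 2.35 mm
Meets requirement: No

Average = (2.1 + 2.6) / 2 = 2.35 mm
Minimum = 2.7 mm
Meets requirement: No


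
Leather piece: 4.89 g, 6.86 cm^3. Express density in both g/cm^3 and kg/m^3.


Density = 4.89 / 6.86 = 0.713 g/cm^3
Convert: 0.713 x 1000 = 713 kg/m^3


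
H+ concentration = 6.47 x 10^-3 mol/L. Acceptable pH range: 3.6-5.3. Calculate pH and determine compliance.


pH = -log10(6.47 x 10^-3) = 2.19
Range: 3.6 to 5.3
Compliant: No


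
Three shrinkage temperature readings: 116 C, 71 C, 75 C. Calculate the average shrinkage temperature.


87.3 C

Average = (116 + 71 + 75) / 3
Average = 262 / 3 = 87.3 C


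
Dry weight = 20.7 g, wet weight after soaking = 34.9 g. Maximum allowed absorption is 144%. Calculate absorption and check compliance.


WA = (34.9 - 20.7) / 20.7 x 100 = 68.6%
Maximum allowed: 144%
Compliant: Yes


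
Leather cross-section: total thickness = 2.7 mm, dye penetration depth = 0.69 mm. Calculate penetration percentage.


25.6%

Penetration% = 0.69 / 2.7 x 100
Penetration = 25.6%


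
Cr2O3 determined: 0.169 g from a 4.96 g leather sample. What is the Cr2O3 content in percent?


3.41%

Cr2O3% = 0.169 / 4.96 x 100
Cr2O3% = 3.41%


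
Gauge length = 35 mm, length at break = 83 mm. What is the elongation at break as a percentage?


Extension = 83 - 35 = 48 mm
Elongation = 48 / 35 x 100 = 137.1%


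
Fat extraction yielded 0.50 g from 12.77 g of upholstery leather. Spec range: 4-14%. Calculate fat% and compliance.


Fat% = 0.50 / 12.77 x 100 = 3.9%
Spec range: 4-14%
Compliant: No


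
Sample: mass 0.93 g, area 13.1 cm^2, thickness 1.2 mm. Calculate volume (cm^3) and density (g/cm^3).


Thickness in cm = 1.2 / 10 = 0.12 cm
Volume = 13.1 x 0.12 = 1.572 cm^3
Density = 0.93 / 1.572 = 0.592 g/cm^3


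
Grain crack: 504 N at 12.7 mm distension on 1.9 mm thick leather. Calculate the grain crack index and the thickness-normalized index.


Crack index = 39.7 N/mm
Normalized index = 20.9 N/mm per mm


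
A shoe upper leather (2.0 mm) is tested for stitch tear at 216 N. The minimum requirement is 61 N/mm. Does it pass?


STS = 216 / 2.0 = 108.0 N/mm
Minimum required: 61 N/mm
Passes: Yes


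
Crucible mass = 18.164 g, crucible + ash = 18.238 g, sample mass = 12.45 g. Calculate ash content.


Ash mass = 0.074 g
Ash content = 0.59%


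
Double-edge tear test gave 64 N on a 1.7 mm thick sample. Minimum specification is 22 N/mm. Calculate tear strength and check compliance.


Tear strength = 37.6 N/mm
Compliant: Yes


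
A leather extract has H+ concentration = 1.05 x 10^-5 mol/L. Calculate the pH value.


pH = -log10[H+]
pH = -log10(1.05 x 10^-5) = 4.98


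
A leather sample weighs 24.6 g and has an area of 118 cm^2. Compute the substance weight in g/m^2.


Substance weight = mass / area x 10000
SW = 24.6 / 118 x 10000
SW = 2084.7 g/m^2


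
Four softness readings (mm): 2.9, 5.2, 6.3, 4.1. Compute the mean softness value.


Sum = 2.9 + 5.2 + 6.3 + 4.1
Mean = 18.5 / 4 = 4.63 mm


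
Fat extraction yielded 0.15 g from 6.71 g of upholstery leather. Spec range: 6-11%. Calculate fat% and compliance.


Fat content = 2.2%
Compliant: No

Fat% = 0.15 / 6.71 x 100 = 2.2%
Spec range: 6-11%
Compliant: No


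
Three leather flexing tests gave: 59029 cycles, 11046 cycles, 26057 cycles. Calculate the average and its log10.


Average = (59029 + 11046 + 26057) / 3 = 32044 cycles
log10(32044) = 4.51


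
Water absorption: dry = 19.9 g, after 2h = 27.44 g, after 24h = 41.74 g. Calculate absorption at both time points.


2h absorption = 37.9%
24h absorption = 109.7%

WA (2h) = (27.44 - 19.9) / 19.9 x 100 = 37.9%
WA (24h) = (41.74 - 19.9) / 19.9 x 100 = 109.7%


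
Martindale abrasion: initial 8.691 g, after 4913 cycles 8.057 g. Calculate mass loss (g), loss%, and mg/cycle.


Loss = 8.691 - 8.057 = 0.634 g
Loss% = 0.634 / 8.691 x 100 = 7.29%
Rate = 0.634 / 4913 x 1000 = 0.129 mg/cycle


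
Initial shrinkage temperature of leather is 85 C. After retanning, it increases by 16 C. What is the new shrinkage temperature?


New Ts = 85 + 16 = 101 C


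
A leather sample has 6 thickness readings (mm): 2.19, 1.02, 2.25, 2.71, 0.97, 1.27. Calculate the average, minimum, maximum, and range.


Average = 1.74 mm
Min = 0.97 mm
Max = 2.71 mm
Range = 1.74 mm

Sum = 10.41
Average = 10.41 / 6 = 1.74 mm
Minimum = 0.97 mm
Maximum = 2.71 mm
Range = 2.71 - 0.97 = 1.74 mm


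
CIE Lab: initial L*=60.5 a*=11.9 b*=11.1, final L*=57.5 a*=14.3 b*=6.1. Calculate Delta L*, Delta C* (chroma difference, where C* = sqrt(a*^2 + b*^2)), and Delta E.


Delta L* = 57.5 - 60.5 = -3.0
C1* = sqrt((11.9)^2 + (11.1)^2) = 16.273
C2* = sqrt((14.3)^2 + (6.1)^2) = 15.547
Delta C* = 15.547 - 16.273 = -0.73
Delta E = sqrt((-3.0)^2 + (2.4)^2 + (-5.0)^2) = 6.31


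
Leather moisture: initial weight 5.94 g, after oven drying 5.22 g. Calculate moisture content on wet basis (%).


Moisture = 5.94 - 5.22 = 0.72 g
MC = 0.72 / 5.94 x 100 = 12.1%


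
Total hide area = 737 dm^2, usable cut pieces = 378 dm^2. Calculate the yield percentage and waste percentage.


Yield = 51.3%
Waste = 48.7%

Yield = 378 / 737 x 100 = 51.3%
Waste = 737 - 378 = 359 dm^2
Waste% = 100 - 51.3 = 48.7%


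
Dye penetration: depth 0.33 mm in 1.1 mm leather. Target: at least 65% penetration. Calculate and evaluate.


Penetration = 0.33 / 1.1 x 100 = 30.0%
Target: 65%
Meets target: No


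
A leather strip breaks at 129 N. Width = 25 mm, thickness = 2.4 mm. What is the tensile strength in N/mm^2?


2.15 N/mm^2


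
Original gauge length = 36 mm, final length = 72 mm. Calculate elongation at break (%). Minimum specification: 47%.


Extension = 72 - 36 = 36 mm
Elongation = 36 / 36 x 100 = 100.0%
Minimum required: 47%
Meets specification: Yes


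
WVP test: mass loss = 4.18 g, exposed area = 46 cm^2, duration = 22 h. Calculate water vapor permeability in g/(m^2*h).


WVP = mass_loss / (area x time) x 10000
WVP = 4.18 / (46 x 22) x 10000
WVP = 4.18 / 1012 x 10000 = 41.30 g/(m^2*h)


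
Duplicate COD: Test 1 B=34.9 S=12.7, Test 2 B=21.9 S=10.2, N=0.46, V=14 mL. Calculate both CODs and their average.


COD1 = (34.9 - 12.7) x 0.46 x 8000 / 14 = 5835.4 mg/L
COD2 = (21.9 - 10.2) x 0.46 x 8000 / 14 = 3075.4 mg/L
Average = (5835.4 + 3075.4) / 2 = 4455.4 mg/L


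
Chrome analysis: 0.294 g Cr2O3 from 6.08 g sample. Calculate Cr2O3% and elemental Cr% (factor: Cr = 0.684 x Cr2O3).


Cr2O3% = 0.294 / 6.08 x 100 = 4.84%
Cr% = 4.84 x 0.684 = 3.31%


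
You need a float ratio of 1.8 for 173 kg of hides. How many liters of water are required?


311.4 L

Water = hide weight x target ratio
Water = 173 x 1.8 = 311.4 L


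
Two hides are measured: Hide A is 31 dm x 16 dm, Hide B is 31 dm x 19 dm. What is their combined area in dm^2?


Hide A area = 31 x 16 = 496 dm^2
Hide B area = 31 x 19 = 589 dm^2
Total = 496 + 589 = 1085 dm^2


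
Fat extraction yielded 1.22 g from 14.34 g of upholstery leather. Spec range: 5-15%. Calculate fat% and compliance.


Fat content = 8.5%
Compliant: Yes

Fat% = 1.22 / 14.34 x 100 = 8.5%
Spec range: 5-15%
Compliant: Yes


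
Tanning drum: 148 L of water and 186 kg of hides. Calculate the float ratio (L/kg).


0.8


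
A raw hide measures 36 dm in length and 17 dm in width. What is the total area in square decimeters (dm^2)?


612 dm^2

Area = length x width
Area = 36 x 17 = 612 dm^2


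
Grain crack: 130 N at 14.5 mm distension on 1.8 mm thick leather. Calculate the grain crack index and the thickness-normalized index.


Crack index = 130 / 14.5 = 9.0 N/mm
Normalized = 9.0 / 1.8 = 5.0 N/mm per mm


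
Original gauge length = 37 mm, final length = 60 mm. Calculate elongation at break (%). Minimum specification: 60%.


Elongation = 62.2%
Meets spec: Yes

Extension = 60 - 37 = 23 mm
Elongation = 23 / 37 x 100 = 62.2%
Minimum required: 60%
Meets specification: Yes


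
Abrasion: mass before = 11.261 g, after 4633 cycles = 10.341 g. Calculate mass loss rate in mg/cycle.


Mass loss = 11.261 - 10.341 = 0.920 g
Rate = 0.920 / 4633 x 1000 = 0.199 mg/cycle


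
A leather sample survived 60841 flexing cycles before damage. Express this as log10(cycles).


4.78

log10(60841) = 4.78


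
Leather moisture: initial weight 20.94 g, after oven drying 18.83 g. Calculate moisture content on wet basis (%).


Moisture = 20.94 - 18.83 = 2.11 g
MC = 2.11 / 20.94 x 100 = 10.1%


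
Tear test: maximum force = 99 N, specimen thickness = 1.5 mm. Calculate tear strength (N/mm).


66.0 N/mm

Tear strength = force / thickness
Tear = 99 / 1.5 = 66.0 N/mm


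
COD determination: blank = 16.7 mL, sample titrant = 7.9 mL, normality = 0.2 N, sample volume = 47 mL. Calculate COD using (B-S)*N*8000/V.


COD = (16.7 - 7.9) x 0.2 x 8000 / 47
COD = 8.8 x 0.2 x 8000 / 47
COD = 299.6 mg/L


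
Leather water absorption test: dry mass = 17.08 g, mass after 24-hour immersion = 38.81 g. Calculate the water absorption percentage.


127.2%

Water absorbed = 38.81 - 17.08 = 21.73 g
WA% = 21.73 / 17.08 x 100 = 127.2%


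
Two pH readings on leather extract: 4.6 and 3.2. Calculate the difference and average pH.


Difference = 1.4
Average pH = 3.90

Difference = |4.6 - 3.2| = 1.4
Average = (4.6 + 3.2) / 2 = 3.90


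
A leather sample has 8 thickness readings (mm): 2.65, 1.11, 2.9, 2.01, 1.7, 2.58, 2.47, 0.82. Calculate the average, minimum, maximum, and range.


Sum = 16.24
Average = 16.24 / 8 = 2.03 mm
Minimum = 0.82 mm
Maximum = 2.9 mm
Range = 2.9 - 0.82 = 2.08 mm


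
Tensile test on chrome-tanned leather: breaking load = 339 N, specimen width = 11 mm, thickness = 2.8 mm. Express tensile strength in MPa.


11.01 MPa

Cross-section = 11 x 2.8 = 30.8 mm^2
TS = 339 / 30.8 = 11.01 MPa
(1 N/mm^2 = 1 MPa)


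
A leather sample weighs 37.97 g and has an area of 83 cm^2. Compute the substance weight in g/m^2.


Substance weight = mass / area x 10000
SW = 37.97 / 83 x 10000
SW = 4574.7 g/m^2


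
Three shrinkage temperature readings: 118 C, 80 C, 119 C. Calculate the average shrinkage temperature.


Average = (118 + 80 + 119) / 3
Average = 317 / 3 = 105.7 C


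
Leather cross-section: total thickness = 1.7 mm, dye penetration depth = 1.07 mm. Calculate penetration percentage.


62.9%

Penetration% = 1.07 / 1.7 x 100
Penetration = 62.9%


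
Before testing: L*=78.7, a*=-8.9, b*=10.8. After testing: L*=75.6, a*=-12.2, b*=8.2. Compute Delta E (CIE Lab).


dL = 75.6 - 78.7 = -3.1
da = -12.2 - (-8.9) = -3.3
db = 8.2 - 10.8 = -2.6
dE = sqrt((-3.1)^2 + (-3.3)^2 + (-2.6)^2) = 5.22


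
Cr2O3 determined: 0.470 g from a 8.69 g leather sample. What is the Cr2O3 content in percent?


5.41%

Cr2O3% = 0.470 / 8.69 x 100
Cr2O3% = 5.41%


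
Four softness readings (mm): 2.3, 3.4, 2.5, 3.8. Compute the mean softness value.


Sum = 2.3 + 3.4 + 2.5 + 3.8
Mean = 12.0 / 4 = 3.00 mm


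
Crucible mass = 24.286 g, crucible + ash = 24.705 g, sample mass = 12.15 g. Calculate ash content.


Ash mass = 0.419 g
Ash content = 3.45%

Ash mass = 24.705 - 24.286 = 0.419 g
Ash% = 0.419 / 12.15 x 100 = 3.45%


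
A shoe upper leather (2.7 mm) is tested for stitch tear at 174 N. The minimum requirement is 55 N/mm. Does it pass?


STS = 64.4 N/mm
Passes: Yes


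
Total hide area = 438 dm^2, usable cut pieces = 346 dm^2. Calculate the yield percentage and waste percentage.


Yield = 79.0%
Waste = 21.0%

Yield = 346 / 438 x 100 = 79.0%
Waste = 438 - 346 = 92 dm^2
Waste% = 100 - 79.0 = 21.0%


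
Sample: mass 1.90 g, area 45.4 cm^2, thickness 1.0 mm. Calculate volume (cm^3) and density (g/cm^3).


Thickness in cm = 1.0 / 10 = 0.10 cm
Volume = 45.4 x 0.10 = 4.540 cm^3
Density = 1.90 / 4.540 = 0.419 g/cm^3


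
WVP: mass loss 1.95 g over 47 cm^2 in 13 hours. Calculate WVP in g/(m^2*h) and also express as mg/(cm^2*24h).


WVP = 1.95 / (47 x 13) x 10000 = 31.91 g/(m^2*h)
Mass loss in mg = 1.95 x 1000 = 1950 mg
Per cm^2 per 24h in mg: 1950 x 24 / (47 x 13) = 46800 / 611 = 76.60 mg/(cm^2*24h)


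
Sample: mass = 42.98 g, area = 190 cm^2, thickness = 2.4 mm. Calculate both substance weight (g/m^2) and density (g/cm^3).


SW = 42.98 / 190 x 10000 = 2262.1 g/m^2
Volume = 190 x 2.4 / 10 = 45.60 cm^3
Density = 42.98 / 45.60 = 0.943 g/cm^3


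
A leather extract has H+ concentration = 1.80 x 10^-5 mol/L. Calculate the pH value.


pH = 4.74


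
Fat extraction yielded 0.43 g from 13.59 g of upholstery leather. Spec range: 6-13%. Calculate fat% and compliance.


Fat content = 3.2%
Compliant: No


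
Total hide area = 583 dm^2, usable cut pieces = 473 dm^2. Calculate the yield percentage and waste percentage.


Yield = 81.1%
Waste = 18.9%

Yield = 473 / 583 x 100 = 81.1%
Waste = 583 - 473 = 110 dm^2
Waste% = 100 - 81.1 = 18.9%


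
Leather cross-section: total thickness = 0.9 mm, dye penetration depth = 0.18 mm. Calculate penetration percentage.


Penetration% = 0.18 / 0.9 x 100
Penetration = 20.0%


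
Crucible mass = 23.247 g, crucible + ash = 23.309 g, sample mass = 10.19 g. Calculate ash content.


Ash mass = 23.309 - 23.247 = 0.062 g
Ash% = 0.062 / 10.19 x 100 = 0.61%


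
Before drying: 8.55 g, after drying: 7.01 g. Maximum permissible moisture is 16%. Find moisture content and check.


MC = (8.55 - 7.01) / 8.55 x 100 = 18.0%
Maximum: 16%
Acceptable: No


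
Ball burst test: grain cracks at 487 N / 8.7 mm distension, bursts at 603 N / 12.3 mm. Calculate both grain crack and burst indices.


Crack index = 487 / 8.7 = 56.0 N/mm
Burst index = 603 / 12.3 = 49.0 N/mm


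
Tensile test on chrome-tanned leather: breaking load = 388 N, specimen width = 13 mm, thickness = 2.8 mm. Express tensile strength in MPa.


10.66 MPa

Cross-section = 13 x 2.8 = 36.4 mm^2
TS = 388 / 36.4 = 10.66 MPa
(1 N/mm^2 = 1 MPa)


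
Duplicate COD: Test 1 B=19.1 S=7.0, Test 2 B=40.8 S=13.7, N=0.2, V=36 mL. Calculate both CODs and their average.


COD1 = (19.1 - 7.0) x 0.2 x 8000 / 36 = 537.8 mg/L
COD2 = (40.8 - 13.7) x 0.2 x 8000 / 36 = 1204.4 mg/L
Average = (537.8 + 1204.4) / 2 = 871.1 mg/L


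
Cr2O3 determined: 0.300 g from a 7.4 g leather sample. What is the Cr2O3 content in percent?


Cr2O3% = 0.300 / 7.4 x 100
Cr2O3% = 4.05%


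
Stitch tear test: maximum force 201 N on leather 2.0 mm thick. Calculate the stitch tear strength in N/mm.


100.5 N/mm


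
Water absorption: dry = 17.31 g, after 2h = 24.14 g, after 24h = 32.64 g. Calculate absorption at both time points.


2h absorption = 39.5%
24h absorption = 88.6%

WA (2h) = (24.14 - 17.31) / 17.31 x 100 = 39.5%
WA (24h) = (32.64 - 17.31) / 17.31 x 100 = 88.6%


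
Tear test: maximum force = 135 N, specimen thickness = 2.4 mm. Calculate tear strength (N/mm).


Tear strength = force / thickness
Tear = 135 / 2.4 = 56.3 N/mm


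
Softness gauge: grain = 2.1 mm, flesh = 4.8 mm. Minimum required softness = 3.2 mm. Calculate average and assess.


Average softness = 3.45 mm
Meets requirement: Yes

Average = (2.1 + 4.8) / 2 = 3.45 mm
Minimum = 3.2 mm
Meets requirement: Yes


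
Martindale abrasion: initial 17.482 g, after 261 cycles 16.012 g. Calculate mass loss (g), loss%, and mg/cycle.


Mass loss = 1.470 g
Loss = 8.41%
Rate = 5.632 mg/cycle


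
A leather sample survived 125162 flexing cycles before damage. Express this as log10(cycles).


log10(125162) = 5.10


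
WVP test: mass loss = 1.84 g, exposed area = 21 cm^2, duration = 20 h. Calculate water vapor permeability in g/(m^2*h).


WVP = mass_loss / (area x time) x 10000
WVP = 1.84 / (21 x 20) x 10000
WVP = 1.84 / 420 x 10000 = 43.81 g/(m^2*h)


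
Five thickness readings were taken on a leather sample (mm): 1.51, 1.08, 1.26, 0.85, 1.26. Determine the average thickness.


Sum = 1.51 + 1.08 + 1.26 + 0.85 + 1.26 = 5.96
Average = 5.96 / 5 = 1.19 mm


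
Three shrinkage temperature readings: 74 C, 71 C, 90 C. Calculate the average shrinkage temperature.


Average = (74 + 71 + 90) / 3
Average = 235 / 3 = 78.3 C


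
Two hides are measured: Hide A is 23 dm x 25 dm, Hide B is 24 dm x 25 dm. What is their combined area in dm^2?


1175 dm^2

Hide A area = 23 x 25 = 575 dm^2
Hide B area = 24 x 25 = 600 dm^2
Total = 575 + 600 = 1175 dm^2


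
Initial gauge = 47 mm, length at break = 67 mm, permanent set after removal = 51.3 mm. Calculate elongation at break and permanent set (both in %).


Elongation at break = 42.6%
Permanent set = 9.1%


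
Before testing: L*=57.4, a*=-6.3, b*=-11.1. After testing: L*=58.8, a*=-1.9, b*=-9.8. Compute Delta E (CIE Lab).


dL = 58.8 - 57.4 = 1.4
da = -1.9 - (-6.3) = 4.4
db = -9.8 - (-11.1) = 1.3
dE = sqrt((1.4)^2 + (4.4)^2 + (1.3)^2) = 4.80


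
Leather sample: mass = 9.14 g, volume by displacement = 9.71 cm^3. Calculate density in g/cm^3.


0.941 g/cm^3


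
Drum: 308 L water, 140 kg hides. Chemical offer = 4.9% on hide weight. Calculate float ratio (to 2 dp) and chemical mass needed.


Float ratio = 308 / 140 = 2.20
Chemical = 140 x 4.9 / 100 = 6.86 kg


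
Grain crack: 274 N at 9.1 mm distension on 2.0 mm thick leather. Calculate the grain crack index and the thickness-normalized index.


Crack index = 30.1 N/mm
Normalized index = 15.1 N/mm per mm

Crack index = 274 / 9.1 = 30.1 N/mm
Normalized = 30.1 / 2.0 = 15.1 N/mm per mm


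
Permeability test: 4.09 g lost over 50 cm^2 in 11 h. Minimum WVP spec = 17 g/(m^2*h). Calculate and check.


WVP = 4.09 / (50 x 11) x 10000 = 74.36 g/(m^2*h)
Minimum: 17 g/(m^2*h)
Meets spec: Yes


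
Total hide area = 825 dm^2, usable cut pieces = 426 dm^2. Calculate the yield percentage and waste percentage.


Yield = 426 / 825 x 100 = 51.6%
Waste = 825 - 426 = 399 dm^2
Waste% = 100 - 51.6 = 48.4%


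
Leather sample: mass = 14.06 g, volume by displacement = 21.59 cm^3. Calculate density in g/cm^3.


Density = mass / volume
Density = 14.06 / 21.59 = 0.651 g/cm^3


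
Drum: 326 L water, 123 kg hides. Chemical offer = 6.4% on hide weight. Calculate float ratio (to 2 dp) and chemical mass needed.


Float ratio = 326 / 123 = 2.65
Chemical = 123 x 6.4 / 100 = 7.872 kg


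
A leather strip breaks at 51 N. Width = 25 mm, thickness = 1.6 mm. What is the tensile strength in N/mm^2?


Cross-sectional area = 25 x 1.6 = 40.0 mm^2
Tensile strength = 51 / 40.0 = 1.28 N/mm^2


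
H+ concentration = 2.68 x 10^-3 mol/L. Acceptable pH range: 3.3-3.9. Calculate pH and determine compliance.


pH = -log10(2.68 x 10^-3) = 2.57
Range: 3.3 to 3.9
Compliant: No


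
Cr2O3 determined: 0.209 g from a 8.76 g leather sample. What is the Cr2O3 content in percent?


2.39%


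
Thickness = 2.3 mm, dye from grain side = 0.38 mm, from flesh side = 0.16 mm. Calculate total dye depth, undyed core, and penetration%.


Total dyed = 0.38 + 0.16 = 0.54 mm
Undyed core = 2.3 - 0.54 = 1.76 mm
Penetration = 0.54 / 2.3 x 100 = 23.5%


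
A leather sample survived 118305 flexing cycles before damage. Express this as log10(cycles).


5.07

log10(118305) = 5.07


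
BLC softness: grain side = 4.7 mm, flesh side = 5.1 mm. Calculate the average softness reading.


4.90 mm

Average = (4.7 + 5.1) / 2
Average = 4.90 mm


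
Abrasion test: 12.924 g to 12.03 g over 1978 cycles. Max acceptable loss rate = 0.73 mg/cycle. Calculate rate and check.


Rate = 0.452 mg/cycle
Passes: Yes

Loss = 12.924 - 12.03 = 0.894 g
Rate = 0.894 g / 1978 cycles x 1000 = 0.452 mg/cycle
Max = 0.73 mg/cycle
Passes: Yes


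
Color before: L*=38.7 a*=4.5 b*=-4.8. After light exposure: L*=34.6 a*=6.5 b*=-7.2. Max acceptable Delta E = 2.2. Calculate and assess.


Delta E = 5.15
Passes: No

dL = -4.1, da = 2.0, db = -2.4
dE = sqrt((-4.1)^2 + (2.0)^2 + (-2.4)^2) = 5.15
Max = 2.2
Passes: No


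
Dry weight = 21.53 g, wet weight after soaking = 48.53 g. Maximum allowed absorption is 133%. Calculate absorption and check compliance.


WA = (48.53 - 21.53) / 21.53 x 100 = 125.4%
Maximum allowed: 133%
Compliant: Yes


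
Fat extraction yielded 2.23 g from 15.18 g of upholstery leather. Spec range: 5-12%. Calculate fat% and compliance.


Fat% = 2.23 / 15.18 x 100 = 14.7%
Spec range: 5-12%
Compliant: No


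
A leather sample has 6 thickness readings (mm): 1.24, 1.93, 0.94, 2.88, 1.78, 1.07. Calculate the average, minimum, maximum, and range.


Sum = 9.84
Average = 9.84 / 6 = 1.64 mm
Minimum = 0.94 mm
Maximum = 2.88 mm
Range = 2.88 - 0.94 = 1.94 mm


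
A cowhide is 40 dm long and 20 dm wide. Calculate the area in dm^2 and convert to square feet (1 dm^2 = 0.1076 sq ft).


800 dm^2
86.08 sq ft

Area = 40 x 20 = 800 dm^2
Conversion: 800 x 0.1076 = 86.08 sq ft


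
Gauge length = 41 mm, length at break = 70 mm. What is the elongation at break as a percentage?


Extension = 70 - 41 = 29 mm
Elongation = 29 / 41 x 100 = 70.7%


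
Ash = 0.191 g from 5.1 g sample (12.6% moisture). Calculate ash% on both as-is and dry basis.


As-is ash = 3.75%
Dry-basis ash = 4.29%

As-is ash% = 0.191 / 5.1 x 100 = 3.75%
Dry mass = 5.1 x (100 - 12.6) / 100 = 4.4574 g
Dry-basis ash% = 0.191 / 4.4574 x 100 = 4.29%


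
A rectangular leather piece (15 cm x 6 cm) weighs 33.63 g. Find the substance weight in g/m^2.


Area = 15 x 6 = 90 cm^2
SW = 33.63 / 90 x 10000 = 3736.7 g/m^2


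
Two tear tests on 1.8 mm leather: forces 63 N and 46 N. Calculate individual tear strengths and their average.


Tear 1 = 63 / 1.8 = 35.0 N/mm
Tear 2 = 46 / 1.8 = 25.6 N/mm
Average = (35.0 + 25.6) / 2 = 30.3 N/mm


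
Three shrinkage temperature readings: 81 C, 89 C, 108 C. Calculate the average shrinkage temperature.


Average = (81 + 89 + 108) / 3
Average = 278 / 3 = 92.7 C


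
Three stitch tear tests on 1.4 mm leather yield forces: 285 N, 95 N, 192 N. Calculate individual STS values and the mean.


STS1 = 285 / 1.4 = 203.6 N/mm
STS2 = 95 / 1.4 = 67.9 N/mm
STS3 = 192 / 1.4 = 137.1 N/mm
Mean = (203.6 + 67.9 + 137.1) / 3 = 136.2 N/mm
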